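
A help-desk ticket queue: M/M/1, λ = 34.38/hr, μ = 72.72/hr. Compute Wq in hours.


ρ = 34.38/72.72 = 0.4728
Wq = ρ/(μ−λ) = 0.4728/(72.72 − 34.38) = 0.4728/38.34 = 0.01233 hr

Final: 0.01233 hr


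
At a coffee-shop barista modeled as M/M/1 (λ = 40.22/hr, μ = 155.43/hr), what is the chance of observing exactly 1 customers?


ρ = 40.22/155.43 = 0.2588
P_n = (1−ρ)·ρ^n = (1 − 0.2588)·0.2588^1 = 0.7412·0.258766 = 0.191806

Final: 0.191806


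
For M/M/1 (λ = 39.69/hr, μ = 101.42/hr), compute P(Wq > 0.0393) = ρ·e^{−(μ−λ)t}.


ρ = 39.69/101.42 = 0.3913
P(Wq > t) = ρ·e^{−(μ−λ)t} = 0.3913·e^{−2.4260}
= 0.3913·0.088391 = 0.034591

Final: 0.034591


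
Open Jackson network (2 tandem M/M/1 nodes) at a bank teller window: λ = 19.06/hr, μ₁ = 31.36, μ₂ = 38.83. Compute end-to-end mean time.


Each node sees arrival rate λ = 19.06/hr (tandem ⇒ throughput preserved).
W₁ = 1/(μ₁−λ) = 1/(31.36−19.06) = 0.08130 hr
W₂ = 1/(μ₂−λ) = 1/(38.83−19.06) = 0.05058 hr
W_total = W₁ + W₂ = 0.08130 + 0.05058 = 0.13188 hr

Final: 0.13188 hr


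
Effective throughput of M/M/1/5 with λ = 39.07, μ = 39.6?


ρ = 0.9866; P_K = (1−ρ)ρ^5/(1−ρ^6) = 0.161103
λ_eff = λ(1 − P_K) = 39.07·(1 − 0.161103) = 39.07·0.838897 = 32.7757 /hr

Final: 32.7757 /hr


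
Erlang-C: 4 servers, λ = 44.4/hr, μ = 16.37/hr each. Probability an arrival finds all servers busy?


a = λ/μ = 2.7123; ρ = a/4 = 0.6781
P₀ = 0.056433 (from M/M/c formula)
C(c,a) = [a^c/(c!(1−ρ))]·P₀ = [54.11743/(24·0.3219)]·0.056433
= 7.00429·0.056433 = 0.395270

Final: 0.395270


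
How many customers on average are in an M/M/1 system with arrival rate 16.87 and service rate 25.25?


ρ = λ/μ = 16.87/25.25 = 0.6681
L = ρ/(1−ρ) = 0.6681/(1 − 0.6681) = 0.6681/0.3319 = 2.0131

Final: 2.0131


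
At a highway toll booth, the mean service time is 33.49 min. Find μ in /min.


μ = 1/(service time) in consistent units.
1 minute = 1 min, so μ = 1/33.49 = 0.02986 per minute

Final: 0.02986 /min


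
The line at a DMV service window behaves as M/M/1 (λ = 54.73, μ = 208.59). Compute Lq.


ρ = 54.73/208.59 = 0.2624
Lq = ρ²/(1−ρ) = 0.06884/0.7376 = 0.09333

Final: 0.09333


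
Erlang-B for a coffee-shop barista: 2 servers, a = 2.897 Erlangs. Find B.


B(c,a) = (a^c/c!) / Σ_{k=0}^{c} a^k/k!
a^2/2! = 4.196304
Σ terms (k=0..2): 1.00000 + 2.89700 + 4.19630 = 8.093304
B = 4.196304/8.093304 = 0.518491

Final: 0.518491


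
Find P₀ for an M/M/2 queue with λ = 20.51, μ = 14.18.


a = λ/μ = 20.51/14.18 = 1.4464; ρ = a/c = 0.7232
Σ_{k=0}^{1} a^k/k! (terms k=0..1) = 1.00000 + 1.44640 = 2.44640
Tail: a^2/(2!(1−ρ)) = 2.09208/(2·0.2768) = 3.77907
P₀ = 1/(2.44640 + 3.77907) = 1/6.22548 = 0.160630

Final: 0.160630


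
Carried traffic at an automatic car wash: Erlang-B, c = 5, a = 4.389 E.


B(5,4.389) = 0.233417 (Erlang-B)
Carried load = a(1 − B) = 4.389·(1 − 0.233417) = 4.389·0.766583 = 3.3645 E

Final: 3.3645 Erlangs


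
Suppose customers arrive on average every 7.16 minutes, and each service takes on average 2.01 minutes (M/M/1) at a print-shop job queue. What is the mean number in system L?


λ = 60/7.16 = 8.3799 /hr
μ = 60/2.01 = 29.8507 /hr
ρ = λ/μ = 8.3799/29.8507 = 0.2807
L = ρ/(1−ρ) = 0.2807/0.7193 = 0.3903

Final: 0.3903


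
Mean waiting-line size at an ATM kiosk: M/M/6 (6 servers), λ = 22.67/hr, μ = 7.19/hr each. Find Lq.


a = λ/μ = 3.1530; ρ = a/6 = 0.5255
P₀ = 0.041774
Lq = P₀·a^c·ρ / (c!·(1−ρ)²) = 0.041774·982.50728·0.5255/(720·0.22515)
= 0.13305

Final: 0.13305


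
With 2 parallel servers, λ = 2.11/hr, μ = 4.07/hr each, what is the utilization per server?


ρ = λ/(cμ) = 2.11/(2·4.07) = 2.11/8.14 = 0.2592

Final: 0.2592


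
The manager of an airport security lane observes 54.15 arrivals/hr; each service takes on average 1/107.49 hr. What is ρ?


ρ = λ/μ = 54.15/107.49 = 0.5038

Final: 0.5038


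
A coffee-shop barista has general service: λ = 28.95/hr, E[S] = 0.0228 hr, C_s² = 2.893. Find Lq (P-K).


ρ = λ·E[S] = 28.95·0.0228 = 0.6601
Lq = ρ²(1+C_s²)/(2(1−ρ)) = 0.4357·(1+2.893)/(2·0.3399)
= 0.4357·3.8930/0.6799 = 2.49470

Final: 2.49470


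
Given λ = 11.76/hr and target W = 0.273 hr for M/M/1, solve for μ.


W = 1/(μ−λ) ⇒ μ − λ = 1/W = 1/0.273 = 3.6630
μ = λ + 1/W = 11.76 + 3.6630 = 15.4230 per hr

Final: 15.4230 /hr


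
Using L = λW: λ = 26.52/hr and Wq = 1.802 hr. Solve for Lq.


Lq = λWq = 26.52·1.802 = 47.7890

Final: 47.7890


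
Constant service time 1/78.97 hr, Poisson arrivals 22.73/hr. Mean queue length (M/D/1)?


ρ = 22.73/78.97 = 0.2878
M/D/1: Lq = ρ²/(2(1−ρ)) = 0.08285/(2·0.7122) = 0.05816

Final: 0.05816


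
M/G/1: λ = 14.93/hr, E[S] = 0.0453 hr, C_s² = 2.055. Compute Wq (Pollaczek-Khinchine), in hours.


ρ = λ·E[S] = 14.93·0.0453 = 0.6763
E[S²] = E[S]²(1+C_s²) = 0.0453²·(1+2.055) = 0.006269
Wq = λ·E[S²]/(2(1−ρ)) = 14.93·0.006269/(2·0.3237) = 0.14459 hr

Final: 0.14459 hr


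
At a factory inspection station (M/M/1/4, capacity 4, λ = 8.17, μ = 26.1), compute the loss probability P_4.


ρ = λ/μ = 8.17/26.1 = 0.3130
P_K = (1−ρ)ρ^K/(1−ρ^(K+1)) = (0.6870·0.009601)/(1 − 0.003005)
= 0.006596/0.996995 = 0.006616

Final: 0.006616


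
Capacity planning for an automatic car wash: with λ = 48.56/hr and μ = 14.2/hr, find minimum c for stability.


Stability requires cμ > λ ⇔ c > λ/μ.
λ/μ = 48.56/14.2 = 3.4197
Minimum integer c = ⌊3.4197⌋ + 1 = 4
Check: 4·14.2 = 56.80 > 48.56, while 3·14.2 = 42.60 ≤ 48.56

Final: 4 servers


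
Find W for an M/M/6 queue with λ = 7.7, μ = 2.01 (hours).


a = 3.8308; ρ = 0.6385; P₀ = 0.020190
Lq = P₀·a^c·ρ/(c!(1−ρ)²) = 0.43295
Wq = Lq/λ = 0.43295/7.7 = 0.05623 hr
W = Wq + 1/μ = 0.05623 + 0.49751 = 0.55374 hr

Final: 0.55374 hr


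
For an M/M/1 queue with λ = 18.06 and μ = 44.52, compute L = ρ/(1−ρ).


ρ = λ/μ = 18.06/44.52 = 0.4057
L = ρ/(1−ρ) = 0.4057/(1 − 0.4057) = 0.4057/0.5943 = 0.6825

Final: 0.6825


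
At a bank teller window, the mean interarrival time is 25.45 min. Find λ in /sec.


λ = 1/(interarrival time) in consistent units.
1 second = 0.0166667 min, so λ = 0.0166667/25.45 = 0.0006549 per second

Final: 0.0006549 /sec


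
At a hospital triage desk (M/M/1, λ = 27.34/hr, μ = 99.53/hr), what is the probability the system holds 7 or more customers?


ρ = 27.34/99.53 = 0.2747
P(N ≥ n) = ρ^n = 0.2747^7 = 0.0001180

Final: 0.0001180


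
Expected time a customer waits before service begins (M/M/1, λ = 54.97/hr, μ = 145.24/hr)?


ρ = 54.97/145.24 = 0.3785
Wq = ρ/(μ−λ) = 0.3785/(145.24 − 54.97) = 0.3785/90.27 = 0.004193 hr

Final: 0.004193 hr


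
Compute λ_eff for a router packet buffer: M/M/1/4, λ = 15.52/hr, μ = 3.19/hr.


ρ = 4.8652; P_K = (1−ρ)ρ^4/(1−ρ^5) = 0.794750
λ_eff = λ(1 − P_K) = 15.52·(1 − 0.794750) = 15.52·0.205250 = 3.1855 /hr

Final: 3.1855 /hr


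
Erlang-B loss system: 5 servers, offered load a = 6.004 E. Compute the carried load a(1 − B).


B(5,6.004) = 0.360680 (Erlang-B)
Carried load = a(1 − B) = 6.004·(1 − 0.360680) = 6.004·0.639320 = 3.8385 E

Final: 3.8385 Erlangs


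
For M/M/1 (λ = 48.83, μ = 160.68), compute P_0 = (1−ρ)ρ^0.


ρ = 48.83/160.68 = 0.3039
P_n = (1−ρ)·ρ^n = (1 − 0.3039)·0.3039^0 = 0.6961·1.000000 = 0.696104

Final: 0.696104


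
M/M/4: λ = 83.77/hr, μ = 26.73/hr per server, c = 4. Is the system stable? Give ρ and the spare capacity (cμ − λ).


Total capacity cμ = 4·26.73 = 106.92/hr
ρ = λ/(cμ) = 83.77/106.92 = 0.7835
Stable ⇔ ρ < 1: YES
Spare capacity = cμ − λ = 106.92 − 83.77 = 23.15/hr

Final: ρ = 0.7835; stable; margin = 23.15/hr


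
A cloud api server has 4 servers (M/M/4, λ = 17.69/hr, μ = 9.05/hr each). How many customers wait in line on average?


a = λ/μ = 1.9547; ρ = a/4 = 0.4887
P₀ = 0.136996
Lq = P₀·a^c·ρ / (c!·(1−ρ)²) = 0.136996·14.59880·0.4887/(24·0.26145)
= 0.15575

Final: 0.15575


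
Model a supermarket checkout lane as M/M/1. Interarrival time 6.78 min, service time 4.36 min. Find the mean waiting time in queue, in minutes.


λ = 60/6.78 = 8.8496 /hr
μ = 60/4.36 = 13.7615 /hr
ρ = λ/μ = 8.8496/13.7615 = 0.6431
Wq = ρ/(μ−λ) = 0.6431/(13.7615−8.8496) = 0.13092 hr
In minutes: 0.13092·60 = 7.855 min

Final: 7.855 min


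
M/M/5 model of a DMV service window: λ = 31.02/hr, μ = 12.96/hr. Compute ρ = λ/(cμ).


ρ = λ/(cμ) = 31.02/(5·12.96) = 31.02/64.80 = 0.4787

Final: 0.4787


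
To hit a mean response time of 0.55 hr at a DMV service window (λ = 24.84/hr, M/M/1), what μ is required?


W = 1/(μ−λ) ⇒ μ − λ = 1/W = 1/0.55 = 1.8182
μ = λ + 1/W = 24.84 + 1.8182 = 26.6582 per hr

Final: 26.6582 /hr


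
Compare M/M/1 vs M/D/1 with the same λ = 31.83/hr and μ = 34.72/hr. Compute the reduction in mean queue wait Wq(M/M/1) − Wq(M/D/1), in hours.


ρ = 31.83/34.72 = 0.9168
Wq(M/M/1) = ρ/(μ−λ) = 0.9168/2.89 = 0.31722 hr
Wq(M/D/1) = ρ/(2(μ−λ)) = 0.15861 hr
Savings = 0.31722 − 0.15861 = 0.15861 hr

Final: 0.15861 hr


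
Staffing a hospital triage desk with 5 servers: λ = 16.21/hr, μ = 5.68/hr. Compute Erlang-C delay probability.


a = λ/μ = 2.8539; ρ = a/5 = 0.5708
P₀ = 0.054826 (from M/M/c formula)
C(c,a) = [a^c/(c!(1−ρ))]·P₀ = [189.30993/(120·0.4292)]·0.054826
= 3.67542·0.054826 = 0.201509

Final: 0.201509


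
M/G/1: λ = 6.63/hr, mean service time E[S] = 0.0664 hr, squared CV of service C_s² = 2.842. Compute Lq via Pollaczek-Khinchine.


ρ = λ·E[S] = 6.63·0.0664 = 0.4402
Lq = ρ²(1+C_s²)/(2(1−ρ)) = 0.1938·(1+2.842)/(2·0.5598)
= 0.1938·3.8420/1.1195 = 0.66509

Final: 0.66509


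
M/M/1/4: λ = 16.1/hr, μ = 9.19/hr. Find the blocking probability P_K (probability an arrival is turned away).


ρ = λ/μ = 16.1/9.19 = 1.7519
P_K = (1−ρ)ρ^K/(1−ρ^(K+1)) = (-0.7519·9.419795)/(1 − 16.502579)
= -7.082784/-15.502579 = 0.456878

Final: 0.456878


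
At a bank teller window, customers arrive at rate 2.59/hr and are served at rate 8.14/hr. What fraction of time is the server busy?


ρ = λ/μ = 2.59/8.14 = 0.3182

Final: 0.3182


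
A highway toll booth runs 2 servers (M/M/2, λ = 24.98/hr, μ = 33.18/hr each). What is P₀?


a = λ/μ = 24.98/33.18 = 0.7529; ρ = a/c = 0.3764
Σ_{k=0}^{1} a^k/k! (terms k=0..1) = 1.00000 + 0.75286 = 1.75286
Tail: a^2/(2!(1−ρ)) = 0.56680/(2·0.6236) = 0.45448
P₀ = 1/(1.75286 + 0.45448) = 1/2.20735 = 0.453033

Final: 0.453033


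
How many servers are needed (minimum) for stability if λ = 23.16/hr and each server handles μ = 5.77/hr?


Stability requires cμ > λ ⇔ c > λ/μ.
λ/μ = 23.16/5.77 = 4.0139
Minimum integer c = ⌊4.0139⌋ + 1 = 5
Check: 5·5.77 = 28.85 > 23.16, while 4·5.77 = 23.08 ≤ 23.16

Final: 5 servers


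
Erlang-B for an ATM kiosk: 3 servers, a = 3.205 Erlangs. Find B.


B(c,a) = (a^c/c!) / Σ_{k=0}^{c} a^k/k!
a^3/3! = 5.486973
Σ terms (k=0..3): 1.00000 + 3.20500 + 5.13601 + 5.48697 = 14.827986
B = 5.486973/14.827986 = 0.370042

Final: 0.370042


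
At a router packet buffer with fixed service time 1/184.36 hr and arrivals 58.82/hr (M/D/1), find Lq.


ρ = 58.82/184.36 = 0.3190
M/D/1: Lq = ρ²/(2(1−ρ)) = 0.1018/(2·0.6810) = 0.07474

Final: 0.07474


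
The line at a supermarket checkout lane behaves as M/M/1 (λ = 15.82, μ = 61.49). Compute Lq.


ρ = 15.82/61.49 = 0.2573
Lq = ρ²/(1−ρ) = 0.06619/0.7427 = 0.08912

Final: 0.08912


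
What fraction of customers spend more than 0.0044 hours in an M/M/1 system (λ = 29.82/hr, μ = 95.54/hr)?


W ~ Exponential(μ−λ) for M/M/1.
μ − λ = 95.54 − 29.82 = 65.7200
P(W > t) = e^{−(μ−λ)t} = e^{−0.2892} = 0.748886

Final: 0.748886


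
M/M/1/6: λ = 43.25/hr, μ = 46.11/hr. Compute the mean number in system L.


ρ = 43.25/46.11 = 0.9380
L = ρ[1 − (K+1)ρ^K + Kρ^(K+1)] / [(1−ρ)(1−ρ^(K+1))]
Numerator: 0.9380·(1 − 7·0.680998 + 6·0.638759) = 0.061499
Denominator: (0.06203)·(0.361241) = 0.022406
L = 0.061499/0.022406 = 2.7447

Final: 2.7447


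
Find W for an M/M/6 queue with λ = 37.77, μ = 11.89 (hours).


a = 3.1766; ρ = 0.5294; P₀ = 0.040757
Lq = P₀·a^c·ρ/(c!(1−ρ)²) = 0.13907
Wq = Lq/λ = 0.13907/37.77 = 0.003682 hr
W = Wq + 1/μ = 0.003682 + 0.08410 = 0.08779 hr

Final: 0.08779 hr


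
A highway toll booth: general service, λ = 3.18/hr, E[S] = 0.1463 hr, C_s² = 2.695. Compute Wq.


ρ = λ·E[S] = 3.18·0.1463 = 0.4652
E[S²] = E[S]²(1+C_s²) = 0.1463²·(1+2.695) = 0.079087
Wq = λ·E[S²]/(2(1−ρ)) = 3.18·0.079087/(2·0.5348) = 0.23515 hr

Final: 0.23515 hr


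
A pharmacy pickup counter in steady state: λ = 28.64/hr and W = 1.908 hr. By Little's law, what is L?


L = λW = 28.64·1.908 = 54.6451

Final: 54.6451


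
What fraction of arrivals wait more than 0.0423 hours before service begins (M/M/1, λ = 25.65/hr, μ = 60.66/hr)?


ρ = 25.65/60.66 = 0.4228
P(Wq > t) = ρ·e^{−(μ−λ)t} = 0.4228·e^{−1.4809}
= 0.4228·0.227428 = 0.096167

Final: 0.096167


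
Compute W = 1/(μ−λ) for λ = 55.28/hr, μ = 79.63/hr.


W = 1/(μ−λ) = 1/(79.63 − 55.28) = 1/24.35 = 0.04107 hr

Final: 0.04107 hr


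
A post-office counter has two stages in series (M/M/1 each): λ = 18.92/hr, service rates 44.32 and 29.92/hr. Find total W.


Each node sees arrival rate λ = 18.92/hr (tandem ⇒ throughput preserved).
W₁ = 1/(μ₁−λ) = 1/(44.32−18.92) = 0.03937 hr
W₂ = 1/(μ₂−λ) = 1/(29.92−18.92) = 0.09091 hr
W_total = W₁ + W₂ = 0.03937 + 0.09091 = 0.13028 hr

Final: 0.13028 hr


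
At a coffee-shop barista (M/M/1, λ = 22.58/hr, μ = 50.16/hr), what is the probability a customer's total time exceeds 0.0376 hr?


W ~ Exponential(μ−λ) for M/M/1.
μ − λ = 50.16 − 22.58 = 27.5800
P(W > t) = e^{−(μ−λ)t} = e^{−1.0370} = 0.354514

Final: 0.354514


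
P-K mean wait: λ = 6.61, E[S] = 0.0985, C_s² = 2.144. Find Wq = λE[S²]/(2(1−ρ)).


ρ = λ·E[S] = 6.61·0.0985 = 0.6511
E[S²] = E[S]²(1+C_s²) = 0.0985²·(1+2.144) = 0.030504
Wq = λ·E[S²]/(2(1−ρ)) = 6.61·0.030504/(2·0.3489) = 0.28894 hr

Final: 0.28894 hr


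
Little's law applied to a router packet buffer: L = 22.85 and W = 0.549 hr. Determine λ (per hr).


λ = L/W = 22.85/0.549 = 41.6211 /hr

Final: 41.6211 /hr


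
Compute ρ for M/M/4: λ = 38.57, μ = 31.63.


ρ = λ/(cμ) = 38.57/(4·31.63) = 38.57/126.52 = 0.3049

Final: 0.3049


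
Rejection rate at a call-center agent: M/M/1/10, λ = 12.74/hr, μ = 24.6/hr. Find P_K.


ρ = λ/μ = 12.74/24.6 = 0.5179
P_K = (1−ρ)ρ^K/(1−ρ^(K+1)) = (0.4821·0.001388)/(1 − 0.0007187)
= 0.0006691/0.999281 = 0.0006696

Final: 0.0006696


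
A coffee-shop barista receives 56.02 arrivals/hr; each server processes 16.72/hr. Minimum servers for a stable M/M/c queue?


Stability requires cμ > λ ⇔ c > λ/μ.
λ/μ = 56.02/16.72 = 3.3505
Minimum integer c = ⌊3.3505⌋ + 1 = 4
Check: 4·16.72 = 66.88 > 56.02, while 3·16.72 = 50.16 ≤ 56.02

Final: 4 servers


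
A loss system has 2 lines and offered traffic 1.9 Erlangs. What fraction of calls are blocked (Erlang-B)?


B(c,a) = (a^c/c!) / Σ_{k=0}^{c} a^k/k!
a^2/2! = 1.805000
Σ terms (k=0..2): 1.00000 + 1.90000 + 1.80500 = 4.705000
B = 1.805000/4.705000 = 0.383634

Final: 0.383634


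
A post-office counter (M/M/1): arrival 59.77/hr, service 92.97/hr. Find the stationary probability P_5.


ρ = 59.77/92.97 = 0.6429
P_n = (1−ρ)·ρ^n = (1 − 0.6429)·0.6429^5 = 0.3571·0.109825 = 0.039219

Final: 0.039219


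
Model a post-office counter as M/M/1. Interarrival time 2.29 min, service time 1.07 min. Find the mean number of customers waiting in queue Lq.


λ = 60/2.29 = 26.2009 /hr
μ = 60/1.07 = 56.0748 /hr
ρ = λ/μ = 26.2009/56.0748 = 0.4672
Lq = ρ²/(1−ρ) = 0.2183/0.5328 = 0.4098

Final: 0.4098


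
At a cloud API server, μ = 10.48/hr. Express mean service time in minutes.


Mean service time = 1/μ = 1/10.48 hour = 0.09542 hour
In minutes: 0.09542 × 60 = 5.7252 min

Final: 5.7252 min


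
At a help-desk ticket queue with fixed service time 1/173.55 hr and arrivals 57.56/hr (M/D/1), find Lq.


ρ = 57.56/173.55 = 0.3317
M/D/1: Lq = ρ²/(2(1−ρ)) = 0.1100/(2·0.6683) = 0.08229

Final: 0.08229


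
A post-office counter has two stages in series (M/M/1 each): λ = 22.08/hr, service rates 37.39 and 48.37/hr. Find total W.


Each node sees arrival rate λ = 22.08/hr (tandem ⇒ throughput preserved).
W₁ = 1/(μ₁−λ) = 1/(37.39−22.08) = 0.06532 hr
W₂ = 1/(μ₂−λ) = 1/(48.37−22.08) = 0.03804 hr
W_total = W₁ + W₂ = 0.06532 + 0.03804 = 0.10335 hr

Final: 0.10335 hr


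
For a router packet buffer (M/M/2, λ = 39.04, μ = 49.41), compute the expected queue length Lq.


a = λ/μ = 0.7901; ρ = a/2 = 0.3951
P₀ = 0.433628
Lq = P₀·a^c·ρ / (c!·(1−ρ)²) = 0.433628·0.62430·0.3951/(2·0.36595)
= 0.14612

Final: 0.14612


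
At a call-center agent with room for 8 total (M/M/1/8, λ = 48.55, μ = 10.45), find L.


ρ = 48.55/10.45 = 4.6459
L = ρ[1 − (K+1)ρ^K + Kρ^(K+1)] / [(1−ρ)(1−ρ^(K+1))]
Numerator: 4.6459·(1 − 9·217061.875105 + 8·1008454.931709) = 28405622.746273
Denominator: (-3.6459)·(-1008453.931709) = 3676755.483073
L = 28405622.746273/3676755.483073 = 7.7257

Final: 7.7257


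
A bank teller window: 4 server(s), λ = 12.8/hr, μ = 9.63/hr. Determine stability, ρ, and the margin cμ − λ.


Total capacity cμ = 4·9.63 = 38.52/hr
ρ = λ/(cμ) = 12.8/38.52 = 0.3323
Stable ⇔ ρ < 1: YES
Spare capacity = cμ − λ = 38.52 − 12.8 = 25.72/hr

Final: ρ = 0.3323; stable; margin = 25.72/hr


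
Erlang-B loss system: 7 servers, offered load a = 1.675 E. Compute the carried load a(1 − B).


B(7,1.675) = 0.001375 (Erlang-B)
Carried load = a(1 − B) = 1.675·(1 − 0.001375) = 1.675·0.998625 = 1.6727 E

Final: 1.6727 Erlangs


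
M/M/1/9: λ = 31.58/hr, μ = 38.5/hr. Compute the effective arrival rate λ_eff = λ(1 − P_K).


ρ = 0.8203; P_K = (1−ρ)ρ^9/(1−ρ^10) = 0.035046
λ_eff = λ(1 − P_K) = 31.58·(1 − 0.035046) = 31.58·0.964954 = 30.4732 /hr

Final: 30.4732 /hr


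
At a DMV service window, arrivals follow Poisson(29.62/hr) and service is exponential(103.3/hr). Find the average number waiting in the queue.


ρ = 29.62/103.3 = 0.2867
Lq = ρ²/(1−ρ) = 0.08222/0.7133 = 0.1153

Final: 0.1153


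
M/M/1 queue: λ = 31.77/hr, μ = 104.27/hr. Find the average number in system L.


ρ = λ/μ = 31.77/104.27 = 0.3047
L = ρ/(1−ρ) = 0.3047/(1 − 0.3047) = 0.3047/0.6953 = 0.4382

Final: 0.4382


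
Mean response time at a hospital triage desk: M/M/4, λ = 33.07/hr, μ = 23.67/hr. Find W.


a = 1.3971; ρ = 0.3493; P₀ = 0.245603
Lq = P₀·a^c·ρ/(c!(1−ρ)²) = 0.03216
Wq = Lq/λ = 0.03216/33.07 = 0.0009726 hr
W = Wq + 1/μ = 0.0009726 + 0.04225 = 0.04322 hr

Final: 0.04322 hr


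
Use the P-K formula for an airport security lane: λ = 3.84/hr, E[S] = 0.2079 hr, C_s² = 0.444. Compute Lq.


ρ = λ·E[S] = 3.84·0.2079 = 0.7983
Lq = ρ²(1+C_s²)/(2(1−ρ)) = 0.6373·(1+0.444)/(2·0.2017)
= 0.6373·1.4440/0.4033 = 2.28181

Final: 2.28181


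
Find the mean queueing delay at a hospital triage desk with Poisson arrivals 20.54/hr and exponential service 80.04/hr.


ρ = 20.54/80.04 = 0.2566
Wq = ρ/(μ−λ) = 0.2566/(80.04 − 20.54) = 0.2566/59.50 = 0.004313 hr

Final: 0.004313 hr


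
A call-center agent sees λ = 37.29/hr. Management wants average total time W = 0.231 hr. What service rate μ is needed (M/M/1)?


W = 1/(μ−λ) ⇒ μ − λ = 1/W = 1/0.231 = 4.3290
μ = λ + 1/W = 37.29 + 4.3290 = 41.6190 per hr

Final: 41.6190 /hr


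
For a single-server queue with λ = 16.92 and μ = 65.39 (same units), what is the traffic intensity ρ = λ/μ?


ρ = λ/μ = 16.92/65.39 = 0.2588

Final: 0.2588


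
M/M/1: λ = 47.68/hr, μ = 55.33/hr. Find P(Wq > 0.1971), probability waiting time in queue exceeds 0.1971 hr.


ρ = 47.68/55.33 = 0.8617
P(Wq > t) = ρ·e^{−(μ−λ)t} = 0.8617·e^{−1.5078}
= 0.8617·0.221393 = 0.190783

Final: 0.190783


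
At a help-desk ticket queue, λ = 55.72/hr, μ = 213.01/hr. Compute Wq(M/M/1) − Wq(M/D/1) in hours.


ρ = 55.72/213.01 = 0.2616
Wq(M/M/1) = ρ/(μ−λ) = 0.2616/157.29 = 0.001663 hr
Wq(M/D/1) = ρ/(2(μ−λ)) = 0.0008315 hr
Savings = 0.001663 − 0.0008315 = 0.0008315 hr

Final: 0.0008315 hr


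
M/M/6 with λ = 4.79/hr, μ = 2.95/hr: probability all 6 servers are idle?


a = λ/μ = 4.79/2.95 = 1.6237; ρ = a/c = 0.2706
Σ_{k=0}^{5} a^k/k! (terms k=0..5) = 1.00000 + 1.62373 + 1.31825 + 0.71349 + 0.28963 + 0.09406 = 5.03915
Tail: a^6/(6!(1−ρ)) = 18.32656/(720·0.7294) = 0.03490
P₀ = 1/(5.03915 + 0.03490) = 1/5.07405 = 0.197081

Final: 0.197081


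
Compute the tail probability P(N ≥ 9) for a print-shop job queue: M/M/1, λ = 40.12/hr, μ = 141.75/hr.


ρ = 40.12/141.75 = 0.2830
P(N ≥ n) = ρ^n = 0.2830^9 = 0.00001166

Final: 0.00001166


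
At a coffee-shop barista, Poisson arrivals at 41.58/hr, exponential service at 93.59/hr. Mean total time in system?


W = 1/(μ−λ) = 1/(93.59 − 41.58) = 1/52.01 = 0.01923 hr

Final: 0.01923 hr


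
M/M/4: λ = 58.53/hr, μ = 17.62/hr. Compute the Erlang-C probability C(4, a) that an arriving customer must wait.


a = λ/μ = 3.3218; ρ = a/4 = 0.8304
P₀ = 0.021801 (from M/M/c formula)
C(c,a) = [a^c/(c!(1−ρ))]·P₀ = [121.75603/(24·0.1696)]·0.021801
= 29.92108·0.021801 = 0.652316

Final: 0.652316


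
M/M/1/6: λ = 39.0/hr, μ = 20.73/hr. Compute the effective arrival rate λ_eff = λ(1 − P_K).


ρ = 1.8813; P_K = (1−ρ)ρ^6/(1−ρ^7) = 0.474146
λ_eff = λ(1 − P_K) = 39.0·(1 − 0.474146) = 39.0·0.525854 = 20.5083 /hr

Final: 20.5083 /hr


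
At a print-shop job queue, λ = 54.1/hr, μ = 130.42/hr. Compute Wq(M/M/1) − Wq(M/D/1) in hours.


ρ = 54.1/130.42 = 0.4148
Wq(M/M/1) = ρ/(μ−λ) = 0.4148/76.32 = 0.005435 hr
Wq(M/D/1) = ρ/(2(μ−λ)) = 0.002718 hr
Savings = 0.005435 − 0.002718 = 0.002718 hr

Final: 0.002718 hr


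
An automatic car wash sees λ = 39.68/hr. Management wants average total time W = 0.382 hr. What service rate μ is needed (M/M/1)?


W = 1/(μ−λ) ⇒ μ − λ = 1/W = 1/0.382 = 2.6178
μ = λ + 1/W = 39.68 + 2.6178 = 42.2978 per hr

Final: 42.2978 /hr


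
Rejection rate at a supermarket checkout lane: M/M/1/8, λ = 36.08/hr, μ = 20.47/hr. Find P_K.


ρ = λ/μ = 36.08/20.47 = 1.7626
P_K = (1−ρ)ρ^K/(1−ρ^(K+1)) = (-0.7626·93.151422)/(1 − 164.186776)
= -71.035354/-163.186776 = 0.435301

Final: 0.435301


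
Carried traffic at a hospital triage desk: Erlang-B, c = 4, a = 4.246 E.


B(4,4.246) = 0.333885 (Erlang-B)
Carried load = a(1 − B) = 4.246·(1 − 0.333885) = 4.246·0.666115 = 2.8283 E

Final: 2.8283 Erlangs


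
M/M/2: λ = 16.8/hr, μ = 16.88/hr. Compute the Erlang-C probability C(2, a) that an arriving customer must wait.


a = λ/μ = 0.9953; ρ = a/2 = 0.4976
P₀ = 0.335443 (from M/M/c formula)
C(c,a) = [a^c/(c!(1−ρ))]·P₀ = [0.99054/(2·0.5024)]·0.335443
= 0.98587·0.335443 = 0.330704

Final: 0.330704


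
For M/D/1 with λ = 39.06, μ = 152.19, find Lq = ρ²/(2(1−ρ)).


ρ = 39.06/152.19 = 0.2567
M/D/1: Lq = ρ²/(2(1−ρ)) = 0.06587/(2·0.7433) = 0.04431

Final: 0.04431


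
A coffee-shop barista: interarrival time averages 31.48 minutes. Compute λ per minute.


λ = 1/(interarrival time) in consistent units.
1 minute = 1 min, so λ = 1/31.48 = 0.03177 per minute

Final: 0.03177 /min


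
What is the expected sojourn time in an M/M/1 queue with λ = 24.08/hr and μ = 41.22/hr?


W = 1/(μ−λ) = 1/(41.22 − 24.08) = 1/17.14 = 0.05834 hr

Final: 0.05834 hr


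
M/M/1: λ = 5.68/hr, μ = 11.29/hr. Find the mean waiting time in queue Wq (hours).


ρ = 5.68/11.29 = 0.5031
Wq = ρ/(μ−λ) = 0.5031/(11.29 − 5.68) = 0.5031/5.61 = 0.08968 hr

Final: 0.08968 hr


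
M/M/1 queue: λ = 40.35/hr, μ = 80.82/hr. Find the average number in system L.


ρ = λ/μ = 40.35/80.82 = 0.4993
L = ρ/(1−ρ) = 0.4993/(1 − 0.4993) = 0.4993/0.5007 = 0.9970

Final: 0.9970


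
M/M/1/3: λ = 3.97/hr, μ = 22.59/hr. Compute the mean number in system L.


ρ = 3.97/22.59 = 0.1757
L = ρ[1 − (K+1)ρ^K + Kρ^(K+1)] / [(1−ρ)(1−ρ^(K+1))]
Numerator: 0.1757·(1 − 4·0.005428 + 3·0.0009539) = 0.172429
Denominator: (0.8243)·(0.999046) = 0.823472
L = 0.172429/0.823472 = 0.2094

Final: 0.2094


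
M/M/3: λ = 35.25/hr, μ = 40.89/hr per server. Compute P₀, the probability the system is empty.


a = λ/μ = 35.25/40.89 = 0.8621; ρ = a/c = 0.2874
Σ_{k=0}^{2} a^k/k! (terms k=0..2) = 1.00000 + 0.86207 + 0.37158 = 2.23365
Tail: a^3/(3!(1−ρ)) = 0.64066/(6·0.7126) = 0.14983
P₀ = 1/(2.23365 + 0.14983) = 1/2.38348 = 0.419554

Final: 0.419554


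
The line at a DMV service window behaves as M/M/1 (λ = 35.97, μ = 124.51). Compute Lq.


ρ = 35.97/124.51 = 0.2889
Lq = ρ²/(1−ρ) = 0.08346/0.7111 = 0.1174

Final: 0.1174


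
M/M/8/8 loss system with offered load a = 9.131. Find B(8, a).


B(c,a) = (a^c/c!) / Σ_{k=0}^{c} a^k/k!
a^8/8! = 1198.467383
Σ terms (k=0..8): 1.00000 + 9.13100 + 41.68758 + 126.88310 + 289.64239 + 528.94494 + 804.96604 + 1050.02071 + 1198.46738 = 4050.743146
B = 1198.467383/4050.743146 = 0.295864

Final: 0.295864


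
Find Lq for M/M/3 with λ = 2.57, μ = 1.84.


a = λ/μ = 1.3967; ρ = a/3 = 0.4656
P₀ = 0.236856
Lq = P₀·a^c·ρ / (c!·(1−ρ)²) = 0.236856·2.72487·0.4656/(6·0.28561)
= 0.17535

Final: 0.17535


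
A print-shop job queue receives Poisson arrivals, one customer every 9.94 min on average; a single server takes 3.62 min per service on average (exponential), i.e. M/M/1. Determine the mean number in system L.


λ = 60/9.94 = 6.0362 /hr
μ = 60/3.62 = 16.5746 /hr
ρ = λ/μ = 6.0362/16.5746 = 0.3642
L = ρ/(1−ρ) = 0.3642/0.6358 = 0.5728

Final: 0.5728


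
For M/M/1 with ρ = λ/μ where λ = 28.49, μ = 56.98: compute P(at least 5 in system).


ρ = 28.49/56.98 = 0.5000
P(N ≥ n) = ρ^n = 0.5000^5 = 0.031250

Final: 0.031250


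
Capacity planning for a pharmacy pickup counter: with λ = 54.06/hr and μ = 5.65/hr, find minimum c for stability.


Stability requires cμ > λ ⇔ c > λ/μ.
λ/μ = 54.06/5.65 = 9.5681
Minimum integer c = ⌊9.5681⌋ + 1 = 10
Check: 10·5.65 = 56.50 > 54.06, while 9·5.65 = 50.85 ≤ 54.06

Final: 10 servers


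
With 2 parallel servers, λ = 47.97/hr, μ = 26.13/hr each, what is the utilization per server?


ρ = λ/(cμ) = 47.97/(2·26.13) = 47.97/52.26 = 0.9179

Final: 0.9179


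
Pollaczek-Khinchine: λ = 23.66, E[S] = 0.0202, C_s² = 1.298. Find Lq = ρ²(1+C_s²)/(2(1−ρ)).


ρ = λ·E[S] = 23.66·0.0202 = 0.4779
Lq = ρ²(1+C_s²)/(2(1−ρ)) = 0.2284·(1+1.298)/(2·0.5221)
= 0.2284·2.2980/1.0441 = 0.50272

Final: 0.50272


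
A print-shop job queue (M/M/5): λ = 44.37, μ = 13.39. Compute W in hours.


a = 3.3137; ρ = 0.6627; P₀ = 0.032506
Lq = P₀·a^c·ρ/(c!(1−ρ)²) = 0.63055
Wq = Lq/λ = 0.63055/44.37 = 0.01421 hr
W = Wq + 1/μ = 0.01421 + 0.07468 = 0.08889 hr

Final: 0.08889 hr


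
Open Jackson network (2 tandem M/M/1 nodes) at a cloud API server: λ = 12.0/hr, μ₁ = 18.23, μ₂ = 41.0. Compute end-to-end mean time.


Each node sees arrival rate λ = 12.0/hr (tandem ⇒ throughput preserved).
W₁ = 1/(μ₁−λ) = 1/(18.23−12.0) = 0.16051 hr
W₂ = 1/(μ₂−λ) = 1/(41.0−12.0) = 0.03448 hr
W_total = W₁ + W₂ = 0.16051 + 0.03448 = 0.19500 hr

Final: 0.19500 hr


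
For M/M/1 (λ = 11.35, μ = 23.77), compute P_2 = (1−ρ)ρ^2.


ρ = 11.35/23.77 = 0.4775
P_n = (1−ρ)·ρ^n = (1 − 0.4775)·0.4775^2 = 0.5225·0.227999 = 0.119131

Final: 0.119131


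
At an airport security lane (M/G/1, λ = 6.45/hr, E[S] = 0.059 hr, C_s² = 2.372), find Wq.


ρ = λ·E[S] = 6.45·0.059 = 0.3805
E[S²] = E[S]²(1+C_s²) = 0.059²·(1+2.372) = 0.011738
Wq = λ·E[S²]/(2(1−ρ)) = 6.45·0.011738/(2·0.6195) = 0.06111 hr

Final: 0.06111 hr


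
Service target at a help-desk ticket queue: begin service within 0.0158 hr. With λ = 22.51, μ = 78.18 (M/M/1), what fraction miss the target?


ρ = 22.51/78.18 = 0.2879
P(Wq > t) = ρ·e^{−(μ−λ)t} = 0.2879·e^{−0.8796}
= 0.2879·0.414955 = 0.119476

Final: 0.119476


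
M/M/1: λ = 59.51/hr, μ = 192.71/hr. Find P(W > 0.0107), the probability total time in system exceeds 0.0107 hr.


W ~ Exponential(μ−λ) for M/M/1.
μ − λ = 192.71 − 59.51 = 133.2000
P(W > t) = e^{−(μ−λ)t} = e^{−1.4252} = 0.240451

Final: 0.240451


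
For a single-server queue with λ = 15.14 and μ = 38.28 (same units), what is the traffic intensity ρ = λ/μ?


ρ = λ/μ = 15.14/38.28 = 0.3955

Final: 0.3955


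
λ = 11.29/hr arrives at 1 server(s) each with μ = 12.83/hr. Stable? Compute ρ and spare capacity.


Total capacity cμ = 1·12.83 = 12.83/hr
ρ = λ/(cμ) = 11.29/12.83 = 0.8800
Stable ⇔ ρ < 1: YES
Spare capacity = cμ − λ = 12.83 − 11.29 = 1.54/hr

Final: ρ = 0.8800; stable; margin = 1.54/hr


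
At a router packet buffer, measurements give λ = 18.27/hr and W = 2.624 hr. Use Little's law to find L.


L = λW = 18.27·2.624 = 47.9405

Final: 47.9405


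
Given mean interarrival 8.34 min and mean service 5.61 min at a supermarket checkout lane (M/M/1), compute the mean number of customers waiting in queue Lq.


λ = 60/8.34 = 7.1942 /hr
μ = 60/5.61 = 10.6952 /hr
ρ = λ/μ = 7.1942/10.6952 = 0.6727
Lq = ρ²/(1−ρ) = 0.4525/0.3273 = 1.3823

Final: 1.3823


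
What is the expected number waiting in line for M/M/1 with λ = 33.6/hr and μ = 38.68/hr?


ρ = 33.6/38.68 = 0.8687
Lq = ρ²/(1−ρ) = 0.7546/0.1313 = 5.7455

Final: 5.7455


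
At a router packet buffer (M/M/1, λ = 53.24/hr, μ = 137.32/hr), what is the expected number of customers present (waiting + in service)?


ρ = λ/μ = 53.24/137.32 = 0.3877
L = ρ/(1−ρ) = 0.3877/(1 − 0.3877) = 0.3877/0.6123 = 0.6332

Final: 0.6332


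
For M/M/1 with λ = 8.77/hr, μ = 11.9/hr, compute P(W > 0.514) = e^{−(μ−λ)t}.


W ~ Exponential(μ−λ) for M/M/1.
μ − λ = 11.9 − 8.77 = 3.1300
P(W > t) = e^{−(μ−λ)t} = e^{−1.6088} = 0.200124

Final: 0.200124


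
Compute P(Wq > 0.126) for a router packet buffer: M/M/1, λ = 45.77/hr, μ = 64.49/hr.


ρ = 45.77/64.49 = 0.7097
P(Wq > t) = ρ·e^{−(μ−λ)t} = 0.7097·e^{−2.3587}
= 0.7097·0.094541 = 0.067098

Final: 0.067098


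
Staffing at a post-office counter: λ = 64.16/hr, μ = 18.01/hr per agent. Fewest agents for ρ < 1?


Stability requires cμ > λ ⇔ c > λ/μ.
λ/μ = 64.16/18.01 = 3.5625
Minimum integer c = ⌊3.5625⌋ + 1 = 4
Check: 4·18.01 = 72.04 > 64.16, while 3·18.01 = 54.03 ≤ 64.16

Final: 4 servers


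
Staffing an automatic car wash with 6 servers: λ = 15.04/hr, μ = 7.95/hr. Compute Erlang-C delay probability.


a = λ/μ = 1.8918; ρ = a/6 = 0.3153
P₀ = 0.150638 (from M/M/c formula)
C(c,a) = [a^c/(c!(1−ρ))]·P₀ = [45.84418/(720·0.6847)]·0.150638
= 0.09299·0.150638 = 0.014008

Final: 0.014008


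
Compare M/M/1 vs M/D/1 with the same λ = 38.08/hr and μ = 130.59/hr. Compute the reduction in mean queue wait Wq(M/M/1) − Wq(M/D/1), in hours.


ρ = 38.08/130.59 = 0.2916
Wq(M/M/1) = ρ/(μ−λ) = 0.2916/92.51 = 0.003152 hr
Wq(M/D/1) = ρ/(2(μ−λ)) = 0.001576 hr
Savings = 0.003152 − 0.001576 = 0.001576 hr

Final: 0.001576 hr


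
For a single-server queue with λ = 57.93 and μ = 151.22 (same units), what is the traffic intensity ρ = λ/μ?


ρ = λ/μ = 57.93/151.22 = 0.3831

Final: 0.3831


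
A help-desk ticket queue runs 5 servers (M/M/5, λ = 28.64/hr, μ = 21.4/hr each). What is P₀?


a = λ/μ = 28.64/21.4 = 1.3383; ρ = a/c = 0.2677
Σ_{k=0}^{4} a^k/k! (terms k=0..4) = 1.00000 + 1.33832 + 0.89555 + 0.39951 + 0.13367 = 3.76704
Tail: a^5/(5!(1−ρ)) = 4.29335/(120·0.7323) = 0.04885
P₀ = 1/(3.76704 + 0.04885) = 1/3.81590 = 0.262062

Final: 0.262062


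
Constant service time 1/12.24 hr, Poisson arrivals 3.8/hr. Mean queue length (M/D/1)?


ρ = 3.8/12.24 = 0.3105
M/D/1: Lq = ρ²/(2(1−ρ)) = 0.09638/(2·0.6895) = 0.06989

Final: 0.06989


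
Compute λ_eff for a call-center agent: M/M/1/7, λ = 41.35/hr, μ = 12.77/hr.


ρ = 3.2381; P_K = (1−ρ)ρ^7/(1−ρ^8) = 0.691230
λ_eff = λ(1 − P_K) = 41.35·(1 − 0.691230) = 41.35·0.308770 = 12.7676 /hr

Final: 12.7676 /hr


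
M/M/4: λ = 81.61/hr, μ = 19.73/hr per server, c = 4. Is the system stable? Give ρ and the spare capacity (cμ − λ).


Total capacity cμ = 4·19.73 = 78.92/hr
ρ = λ/(cμ) = 81.61/78.92 = 1.0341
Stable ⇔ ρ < 1: NO
Spare capacity = cμ − λ = 78.92 − 81.61 = -2.69/hr

Final: ρ = 1.0341; unstable; margin = -2.69/hr


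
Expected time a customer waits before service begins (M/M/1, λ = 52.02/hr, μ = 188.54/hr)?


ρ = 52.02/188.54 = 0.2759
Wq = ρ/(μ−λ) = 0.2759/(188.54 − 52.02) = 0.2759/136.52 = 0.002021 hr

Final: 0.002021 hr


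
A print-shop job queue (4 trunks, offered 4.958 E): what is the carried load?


B(4,4.958) = 0.395010 (Erlang-B)
Carried load = a(1 − B) = 4.958·(1 − 0.395010) = 4.958·0.604990 = 2.9995 E

Final: 2.9995 Erlangs


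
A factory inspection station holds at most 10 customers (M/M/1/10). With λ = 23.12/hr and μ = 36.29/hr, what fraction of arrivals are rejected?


ρ = λ/μ = 23.12/36.29 = 0.6371
P_K = (1−ρ)ρ^K/(1−ρ^(K+1)) = (0.3629·0.011016)/(1 − 0.007018)
= 0.003998/0.992982 = 0.004026

Final: 0.004026


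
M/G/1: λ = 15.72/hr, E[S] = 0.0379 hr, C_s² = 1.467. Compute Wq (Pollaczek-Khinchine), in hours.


ρ = λ·E[S] = 15.72·0.0379 = 0.5958
E[S²] = E[S]²(1+C_s²) = 0.0379²·(1+1.467) = 0.003544
Wq = λ·E[S²]/(2(1−ρ)) = 15.72·0.003544/(2·0.4042) = 0.06891 hr

Final: 0.06891 hr


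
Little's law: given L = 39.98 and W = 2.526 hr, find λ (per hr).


λ = L/W = 39.98/2.526 = 15.8274 /hr

Final: 15.8274 /hr


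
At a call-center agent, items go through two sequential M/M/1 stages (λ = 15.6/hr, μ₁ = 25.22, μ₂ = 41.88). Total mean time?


Each node sees arrival rate λ = 15.6/hr (tandem ⇒ throughput preserved).
W₁ = 1/(μ₁−λ) = 1/(25.22−15.6) = 0.10395 hr
W₂ = 1/(μ₂−λ) = 1/(41.88−15.6) = 0.03805 hr
W_total = W₁ + W₂ = 0.10395 + 0.03805 = 0.14200 hr

Final: 0.14200 hr


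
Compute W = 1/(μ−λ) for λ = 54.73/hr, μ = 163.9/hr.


W = 1/(μ−λ) = 1/(163.9 − 54.73) = 1/109.17 = 0.009160 hr

Final: 0.009160 hr


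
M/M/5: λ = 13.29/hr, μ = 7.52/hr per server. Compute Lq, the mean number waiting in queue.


a = λ/μ = 1.7673; ρ = a/5 = 0.3535
P₀ = 0.170138
Lq = P₀·a^c·ρ / (c!·(1−ρ)²) = 0.170138·17.23994·0.3535/(120·0.41802)
= 0.02067

Final: 0.02067


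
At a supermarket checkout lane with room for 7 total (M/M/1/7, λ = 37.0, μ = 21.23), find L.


ρ = 37.0/21.23 = 1.7428
L = ρ[1 − (K+1)ρ^K + Kρ^(K+1)] / [(1−ρ)(1−ρ^(K+1))]
Numerator: 1.7428·(1 − 8·48.838477 + 7·85.116516) = 359.208129
Denominator: (-0.7428)·(-84.116516) = 62.483159
L = 359.208129/62.483159 = 5.7489

Final: 5.7489


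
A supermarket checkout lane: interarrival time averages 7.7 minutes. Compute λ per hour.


λ = 1/(interarrival time) in consistent units.
1 hour = 60 min, so λ = 60/7.7 = 7.7922 per hour

Final: 7.7922 /hr


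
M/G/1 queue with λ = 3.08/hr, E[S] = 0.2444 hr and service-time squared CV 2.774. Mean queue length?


ρ = λ·E[S] = 3.08·0.2444 = 0.7528
Lq = ρ²(1+C_s²)/(2(1−ρ)) = 0.5666·(1+2.774)/(2·0.2472)
= 0.5666·3.7740/0.4945 = 4.32457

Final: 4.32457


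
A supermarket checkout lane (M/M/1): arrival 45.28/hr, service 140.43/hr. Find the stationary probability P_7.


ρ = 45.28/140.43 = 0.3224
P_n = (1−ρ)·ρ^n = (1 − 0.3224)·0.3224^7 = 0.6776·0.0003623 = 0.0002455

Final: 0.0002455


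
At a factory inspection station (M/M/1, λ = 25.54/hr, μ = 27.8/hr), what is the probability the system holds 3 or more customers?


ρ = 25.54/27.8 = 0.9187
P(N ≥ n) = ρ^n = 0.9187^3 = 0.775404

Final: 0.775404


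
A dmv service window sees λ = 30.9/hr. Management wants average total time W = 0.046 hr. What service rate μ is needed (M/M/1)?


W = 1/(μ−λ) ⇒ μ − λ = 1/W = 1/0.046 = 21.7391
μ = λ + 1/W = 30.9 + 21.7391 = 52.6391 per hr

Final: 52.6391 /hr


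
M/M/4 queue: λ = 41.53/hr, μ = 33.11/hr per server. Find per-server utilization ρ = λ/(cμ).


ρ = λ/(cμ) = 41.53/(4·33.11) = 41.53/132.44 = 0.3136

Final: 0.3136


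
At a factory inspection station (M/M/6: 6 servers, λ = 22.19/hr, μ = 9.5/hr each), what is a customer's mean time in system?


a = 2.3358; ρ = 0.3893; P₀ = 0.096369
Lq = P₀·a^c·ρ/(c!(1−ρ)²) = 0.02269
Wq = Lq/λ = 0.02269/22.19 = 0.001023 hr
W = Wq + 1/μ = 0.001023 + 0.10526 = 0.10629 hr

Final: 0.10629 hr


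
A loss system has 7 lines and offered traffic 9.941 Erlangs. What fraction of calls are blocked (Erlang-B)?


B(c,a) = (a^c/c!) / Σ_{k=0}^{c} a^k/k!
a^7/7! = 1903.618778
Σ terms (k=0..7): 1.00000 + 9.94100 + 49.41174 + 163.73404 + 406.92002 + 809.03838 + 1340.44175 + 1903.61878 = 4684.105700
B = 1903.618778/4684.105700 = 0.406400

Final: 0.406400


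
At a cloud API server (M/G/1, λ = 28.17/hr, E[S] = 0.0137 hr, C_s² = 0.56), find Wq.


ρ = λ·E[S] = 28.17·0.0137 = 0.3859
E[S²] = E[S]²(1+C_s²) = 0.0137²·(1+0.56) = 0.0002928
Wq = λ·E[S²]/(2(1−ρ)) = 28.17·0.0002928/(2·0.6141) = 0.006716 hr

Final: 0.006716 hr


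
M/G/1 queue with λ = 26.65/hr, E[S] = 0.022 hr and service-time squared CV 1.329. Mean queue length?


ρ = λ·E[S] = 26.65·0.022 = 0.5863
Lq = ρ²(1+C_s²)/(2(1−ρ)) = 0.3437·(1+1.329)/(2·0.4137)
= 0.3437·2.3290/0.8274 = 0.96760

Final: 0.96760


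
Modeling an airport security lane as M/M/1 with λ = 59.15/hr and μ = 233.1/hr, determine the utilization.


ρ = λ/μ = 59.15/233.1 = 0.2538

Final: 0.2538


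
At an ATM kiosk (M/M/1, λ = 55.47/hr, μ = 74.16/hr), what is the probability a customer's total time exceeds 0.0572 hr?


W ~ Exponential(μ−λ) for M/M/1.
μ − λ = 74.16 − 55.47 = 18.6900
P(W > t) = e^{−(μ−λ)t} = e^{−1.0691} = 0.343328

Final: 0.343328


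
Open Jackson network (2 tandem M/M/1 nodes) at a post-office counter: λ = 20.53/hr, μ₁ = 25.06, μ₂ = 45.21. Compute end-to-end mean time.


Each node sees arrival rate λ = 20.53/hr (tandem ⇒ throughput preserved).
W₁ = 1/(μ₁−λ) = 1/(25.06−20.53) = 0.22075 hr
W₂ = 1/(μ₂−λ) = 1/(45.21−20.53) = 0.04052 hr
W_total = W₁ + W₂ = 0.22075 + 0.04052 = 0.26127 hr

Final: 0.26127 hr


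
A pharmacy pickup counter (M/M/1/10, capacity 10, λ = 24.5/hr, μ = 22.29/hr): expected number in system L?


ρ = 24.5/22.29 = 1.0991
L = ρ[1 − (K+1)ρ^K + Kρ^(K+1)] / [(1−ρ)(1−ρ^(K+1))]
Numerator: 1.0991·(1 − 11·2.573713 + 10·2.828891) = 1.075034
Denominator: (-0.09915)·(-1.828891) = 0.181330
L = 1.075034/0.181330 = 5.9286

Final: 5.9286


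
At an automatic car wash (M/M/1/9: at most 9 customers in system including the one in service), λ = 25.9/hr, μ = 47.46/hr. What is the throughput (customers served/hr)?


ρ = 0.5457; P_K = (1−ρ)ρ^9/(1−ρ^10) = 0.001955
λ_eff = λ(1 − P_K) = 25.9·(1 − 0.001955) = 25.9·0.998045 = 25.8494 /hr

Final: 25.8494 /hr
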